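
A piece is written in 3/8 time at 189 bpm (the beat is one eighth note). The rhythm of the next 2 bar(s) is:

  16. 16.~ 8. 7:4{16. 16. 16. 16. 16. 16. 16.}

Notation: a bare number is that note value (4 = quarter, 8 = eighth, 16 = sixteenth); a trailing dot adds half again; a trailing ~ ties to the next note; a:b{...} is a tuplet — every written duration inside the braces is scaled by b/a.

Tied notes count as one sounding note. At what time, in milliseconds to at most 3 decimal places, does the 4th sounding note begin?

note 4 onset = 24/7b = 1088.435ms

1. 0.0ms @ 0 + 238.095ms (3/4)
2. 238.095ms @ 3/4 + 714.286ms (9/4)
3. 952.381ms @ 3 + 136.054ms (3/7)
4. 1088.435ms @ 24/7 + 136.054ms (3/7)
5. 1224.49ms @ 27/7 + 136.054ms (3/7)
6. 1360.544ms @ 30/7 + 136.054ms (3/7)
7. 1496.599ms @ 33/7 + 136.054ms (3/7)
8. 1632.653ms @ 36/7 + 136.054ms (3/7)
9. 1768.707ms @ 39/7 + 136.054ms (3/7)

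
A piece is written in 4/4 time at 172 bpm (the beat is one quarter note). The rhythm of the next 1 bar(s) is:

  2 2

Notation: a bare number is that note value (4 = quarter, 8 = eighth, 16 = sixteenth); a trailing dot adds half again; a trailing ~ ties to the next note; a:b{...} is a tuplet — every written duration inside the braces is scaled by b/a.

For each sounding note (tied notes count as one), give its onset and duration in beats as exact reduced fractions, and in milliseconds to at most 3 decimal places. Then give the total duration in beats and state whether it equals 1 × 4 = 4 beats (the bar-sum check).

1) 0.0ms=0b +697.674ms=2b
2) 697.674ms=2b +697.674ms=2b
Σ=4b of 4 (172bpm 4/4) — PASS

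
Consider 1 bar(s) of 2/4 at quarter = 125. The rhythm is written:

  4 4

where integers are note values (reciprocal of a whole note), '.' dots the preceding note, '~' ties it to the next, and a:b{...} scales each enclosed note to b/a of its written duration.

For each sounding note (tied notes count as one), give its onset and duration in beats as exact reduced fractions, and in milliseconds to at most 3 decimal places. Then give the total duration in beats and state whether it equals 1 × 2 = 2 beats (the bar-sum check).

1) 0.0ms=0b +480.0ms=1b
2) 480.0ms=1b +480.0ms=1b
Σ=2b of 2 (125bpm 2/4) — PASS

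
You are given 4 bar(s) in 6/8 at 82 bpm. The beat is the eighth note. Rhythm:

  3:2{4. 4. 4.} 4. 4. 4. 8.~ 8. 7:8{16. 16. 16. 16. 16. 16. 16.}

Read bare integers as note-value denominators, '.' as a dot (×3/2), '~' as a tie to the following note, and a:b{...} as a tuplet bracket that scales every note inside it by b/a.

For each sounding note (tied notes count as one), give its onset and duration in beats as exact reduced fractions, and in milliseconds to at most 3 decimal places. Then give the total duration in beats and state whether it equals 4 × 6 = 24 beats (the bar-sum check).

1) 0.0ms=0b +1463.415ms=2b
2) 1463.415ms=2b +1463.415ms=2b
3) 2926.829ms=4b +1463.415ms=2b
4) 4390.244ms=6b +2195.122ms=3b
5) 6585.366ms=9b +2195.122ms=3b
6) 8780.488ms=12b +2195.122ms=3b
7) 10975.61ms=15b +2195.122ms=3b
8) 13170.732ms=18b +627.178ms=6/7b
9) 13797.909ms=132/7b +627.178ms=6/7b
10) 14425.087ms=138/7b +627.178ms=6/7b
11) 15052.265ms=144/7b +627.178ms=6/7b
12) 15679.443ms=150/7b +627.178ms=6/7b
13) 16306.62ms=156/7b +627.178ms=6/7b
14) 16933.798ms=162/7b +627.178ms=6/7b
Σ=24b of 24 (82bpm 6/8) — PASS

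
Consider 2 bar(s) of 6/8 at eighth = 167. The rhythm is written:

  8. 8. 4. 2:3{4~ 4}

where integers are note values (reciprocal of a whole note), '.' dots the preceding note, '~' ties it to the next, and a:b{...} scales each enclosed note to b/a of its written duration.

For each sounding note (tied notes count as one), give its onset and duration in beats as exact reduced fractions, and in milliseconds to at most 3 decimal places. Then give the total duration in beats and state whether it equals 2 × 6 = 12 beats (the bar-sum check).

1) 0.0ms=0b +538.922ms=3/2b
2) 538.922ms=3/2b +538.922ms=3/2b
3) 1077.844ms=3b +1077.844ms=3b
4) 2155.689ms=6b +2155.689ms=6b
Σ=12b of 12 (167bpm 6/8) — PASS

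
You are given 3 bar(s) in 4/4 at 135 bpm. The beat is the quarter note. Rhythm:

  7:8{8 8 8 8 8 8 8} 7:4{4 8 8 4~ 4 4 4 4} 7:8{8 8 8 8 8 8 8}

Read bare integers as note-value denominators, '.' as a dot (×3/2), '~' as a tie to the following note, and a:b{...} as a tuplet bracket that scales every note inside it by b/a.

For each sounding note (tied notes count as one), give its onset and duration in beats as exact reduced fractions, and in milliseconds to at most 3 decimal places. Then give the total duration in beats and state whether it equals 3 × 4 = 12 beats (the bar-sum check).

1) 0.0ms=0b +253.968ms=4/7b
2) 253.968ms=4/7b +253.968ms=4/7b
3) 507.937ms=8/7b +253.968ms=4/7b
4) 761.905ms=12/7b +253.968ms=4/7b
5) 1015.873ms=16/7b +253.968ms=4/7b
6) 1269.841ms=20/7b +253.968ms=4/7b
7) 1523.81ms=24/7b +253.968ms=4/7b
8) 1777.778ms=4b +253.968ms=4/7b
9) 2031.746ms=32/7b +126.984ms=2/7b
10) 2158.73ms=34/7b +126.984ms=2/7b
11) 2285.714ms=36/7b +507.937ms=8/7b
12) 2793.651ms=44/7b +253.968ms=4/7b
13) 3047.619ms=48/7b +253.968ms=4/7b
14) 3301.587ms=52/7b +253.968ms=4/7b
15) 3555.556ms=8b +253.968ms=4/7b
16) 3809.524ms=60/7b +253.968ms=4/7b
17) 4063.492ms=64/7b +253.968ms=4/7b
18) 4317.46ms=68/7b +253.968ms=4/7b
19) 4571.429ms=72/7b +253.968ms=4/7b
20) 4825.397ms=76/7b +253.968ms=4/7b
21) 5079.365ms=80/7b +253.968ms=4/7b
Σ=12b of 12 (135bpm 4/4) — PASS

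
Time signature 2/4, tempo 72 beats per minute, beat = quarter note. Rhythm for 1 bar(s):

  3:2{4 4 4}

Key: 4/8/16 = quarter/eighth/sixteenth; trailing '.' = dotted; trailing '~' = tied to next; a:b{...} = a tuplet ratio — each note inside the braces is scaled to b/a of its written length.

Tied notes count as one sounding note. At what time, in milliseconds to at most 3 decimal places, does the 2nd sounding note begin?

note 2 onset = 2/3b = 555.556ms

1. 0.0ms @ 0 + 555.556ms (2/3)
2. 555.556ms @ 2/3 + 555.556ms (2/3)
3. 1111.111ms @ 4/3 + 555.556ms (2/3)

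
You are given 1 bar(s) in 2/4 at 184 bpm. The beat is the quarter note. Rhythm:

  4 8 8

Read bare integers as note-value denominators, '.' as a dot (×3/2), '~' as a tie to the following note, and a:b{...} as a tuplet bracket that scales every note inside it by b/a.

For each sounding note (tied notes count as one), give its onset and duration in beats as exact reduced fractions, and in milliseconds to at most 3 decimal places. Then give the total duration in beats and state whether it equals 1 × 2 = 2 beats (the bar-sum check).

1) 0.0ms=0b +326.087ms=1b
2) 326.087ms=1b +163.043ms=1/2b
3) 489.13ms=3/2b +163.043ms=1/2b
Σ=2b of 2 (184bpm 2/4) — PASS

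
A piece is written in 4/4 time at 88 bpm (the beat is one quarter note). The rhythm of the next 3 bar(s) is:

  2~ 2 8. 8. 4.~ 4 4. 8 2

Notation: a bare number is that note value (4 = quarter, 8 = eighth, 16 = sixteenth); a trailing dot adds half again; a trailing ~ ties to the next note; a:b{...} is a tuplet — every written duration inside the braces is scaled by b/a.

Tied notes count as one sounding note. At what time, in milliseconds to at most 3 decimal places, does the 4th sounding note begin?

note 4 onset = 11/2b = 3750.0ms

1. 0.0ms @ 0 + 2727.273ms (4)
2. 2727.273ms @ 4 + 511.364ms (3/4)
3. 3238.636ms @ 19/4 + 511.364ms (3/4)
4. 3750.0ms @ 11/2 + 1704.545ms (5/2)
5. 5454.545ms @ 8 + 1022.727ms (3/2)
6. 6477.273ms @ 19/2 + 340.909ms (1/2)
7. 6818.182ms @ 10 + 1363.636ms (2)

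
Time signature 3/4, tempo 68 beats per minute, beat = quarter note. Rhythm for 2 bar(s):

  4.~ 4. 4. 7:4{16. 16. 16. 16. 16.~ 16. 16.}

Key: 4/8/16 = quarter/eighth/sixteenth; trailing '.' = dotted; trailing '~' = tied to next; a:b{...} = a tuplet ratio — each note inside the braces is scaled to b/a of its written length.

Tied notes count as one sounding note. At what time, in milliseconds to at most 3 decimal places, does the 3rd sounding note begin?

note 3 onset = 9/2b = 3970.588ms

1. 0.0ms @ 0 + 2647.059ms (3)
2. 2647.059ms @ 3 + 1323.529ms (3/2)
3. 3970.588ms @ 9/2 + 189.076ms (3/14)
4. 4159.664ms @ 33/7 + 189.076ms (3/14)
5. 4348.739ms @ 69/14 + 189.076ms (3/14)
6. 4537.815ms @ 36/7 + 189.076ms (3/14)
7. 4726.891ms @ 75/14 + 378.151ms (3/7)
8. 5105.042ms @ 81/14 + 189.076ms (3/14)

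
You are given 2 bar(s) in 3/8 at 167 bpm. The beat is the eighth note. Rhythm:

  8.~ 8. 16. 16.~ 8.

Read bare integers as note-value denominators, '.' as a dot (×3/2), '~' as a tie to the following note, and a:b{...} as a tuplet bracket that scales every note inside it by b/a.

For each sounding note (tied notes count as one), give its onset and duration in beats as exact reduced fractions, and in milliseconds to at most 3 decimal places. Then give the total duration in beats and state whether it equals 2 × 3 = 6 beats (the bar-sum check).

1) 0.0ms=0b +1077.844ms=3b
2) 1077.844ms=3b +269.461ms=3/4b
3) 1347.305ms=15/4b +808.383ms=9/4b
Σ=6b of 6 (167bpm 3/8) — PASS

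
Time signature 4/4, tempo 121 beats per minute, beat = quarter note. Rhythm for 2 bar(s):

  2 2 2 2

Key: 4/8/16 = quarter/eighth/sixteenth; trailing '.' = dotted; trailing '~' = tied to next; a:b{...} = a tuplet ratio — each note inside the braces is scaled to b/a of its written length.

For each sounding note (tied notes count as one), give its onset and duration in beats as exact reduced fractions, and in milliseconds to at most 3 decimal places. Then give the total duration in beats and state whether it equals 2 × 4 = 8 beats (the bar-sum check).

1) 0.0ms=0b +991.736ms=2b
2) 991.736ms=2b +991.736ms=2b
3) 1983.471ms=4b +991.736ms=2b
4) 2975.207ms=6b +991.736ms=2b
Σ=8b of 8 (121bpm 4/4) — PASS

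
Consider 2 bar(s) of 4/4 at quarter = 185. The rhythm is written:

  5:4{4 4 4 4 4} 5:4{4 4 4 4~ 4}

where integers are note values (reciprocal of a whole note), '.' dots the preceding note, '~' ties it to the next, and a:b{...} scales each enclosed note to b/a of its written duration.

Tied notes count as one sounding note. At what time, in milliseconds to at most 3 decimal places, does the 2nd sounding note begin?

note 2 onset = 4/5b = 259.459ms

1. 0.0ms @ 0 + 259.459ms (4/5)
2. 259.459ms @ 4/5 + 259.459ms (4/5)
3. 518.919ms @ 8/5 + 259.459ms (4/5)
4. 778.378ms @ 12/5 + 259.459ms (4/5)
5. 1037.838ms @ 16/5 + 259.459ms (4/5)
6. 1297.297ms @ 4 + 259.459ms (4/5)
7. 1556.757ms @ 24/5 + 259.459ms (4/5)
8. 1816.216ms @ 28/5 + 259.459ms (4/5)
9. 2075.676ms @ 32/5 + 518.919ms (8/5)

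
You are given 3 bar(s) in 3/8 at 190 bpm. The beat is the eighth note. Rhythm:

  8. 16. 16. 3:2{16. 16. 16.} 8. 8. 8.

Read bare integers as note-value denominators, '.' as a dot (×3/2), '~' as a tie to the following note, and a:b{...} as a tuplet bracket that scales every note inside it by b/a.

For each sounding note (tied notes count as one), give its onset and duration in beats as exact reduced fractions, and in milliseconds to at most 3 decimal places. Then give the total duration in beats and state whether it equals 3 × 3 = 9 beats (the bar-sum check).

1) 0.0ms=0b +473.684ms=3/2b
2) 473.684ms=3/2b +236.842ms=3/4b
3) 710.526ms=9/4b +236.842ms=3/4b
4) 947.368ms=3b +157.895ms=1/2b
5) 1105.263ms=7/2b +157.895ms=1/2b
6) 1263.158ms=4b +157.895ms=1/2b
7) 1421.053ms=9/2b +473.684ms=3/2b
8) 1894.737ms=6b +473.684ms=3/2b
9) 2368.421ms=15/2b +473.684ms=3/2b
Σ=9b of 9 (190bpm 3/8) — PASS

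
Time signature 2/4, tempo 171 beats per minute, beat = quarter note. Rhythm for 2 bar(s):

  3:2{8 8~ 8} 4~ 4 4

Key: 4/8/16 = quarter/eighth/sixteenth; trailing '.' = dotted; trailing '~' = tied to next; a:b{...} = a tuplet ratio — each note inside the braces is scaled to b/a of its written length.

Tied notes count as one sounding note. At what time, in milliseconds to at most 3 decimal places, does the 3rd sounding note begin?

1. 0.0ms @ 0 + 116.959ms (1/3)
2. 116.959ms @ 1/3 + 233.918ms (2/3)
3. 350.877ms @ 1 + 701.754ms (2)
4. 1052.632ms @ 3 + 350.877ms (1)

note 3 onset = 1b = 350.877ms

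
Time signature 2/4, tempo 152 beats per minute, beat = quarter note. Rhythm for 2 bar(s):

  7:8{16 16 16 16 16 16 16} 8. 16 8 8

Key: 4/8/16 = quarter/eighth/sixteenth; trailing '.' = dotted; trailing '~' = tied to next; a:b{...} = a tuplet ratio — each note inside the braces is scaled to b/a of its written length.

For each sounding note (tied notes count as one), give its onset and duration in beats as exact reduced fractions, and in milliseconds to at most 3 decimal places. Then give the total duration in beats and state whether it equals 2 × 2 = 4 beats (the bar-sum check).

1) 0.0ms=0b +112.782ms=2/7b
2) 112.782ms=2/7b +112.782ms=2/7b
3) 225.564ms=4/7b +112.782ms=2/7b
4) 338.346ms=6/7b +112.782ms=2/7b
5) 451.128ms=8/7b +112.782ms=2/7b
6) 563.91ms=10/7b +112.782ms=2/7b
7) 676.692ms=12/7b +112.782ms=2/7b
8) 789.474ms=2b +296.053ms=3/4b
9) 1085.526ms=11/4b +98.684ms=1/4b
10) 1184.211ms=3b +197.368ms=1/2b
11) 1381.579ms=7/2b +197.368ms=1/2b
Σ=4b of 4 (152bpm 2/4) — PASS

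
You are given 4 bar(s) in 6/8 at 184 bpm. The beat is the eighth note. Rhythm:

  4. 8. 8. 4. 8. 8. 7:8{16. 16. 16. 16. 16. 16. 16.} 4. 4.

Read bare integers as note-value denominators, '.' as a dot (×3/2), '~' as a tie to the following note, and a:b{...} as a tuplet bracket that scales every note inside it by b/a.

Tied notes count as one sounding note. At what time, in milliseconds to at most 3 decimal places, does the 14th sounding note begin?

note 14 onset = 18b = 5869.565ms

1. 0.0ms @ 0 + 978.261ms (3)
2. 978.261ms @ 3 + 489.13ms (3/2)
3. 1467.391ms @ 9/2 + 489.13ms (3/2)
4. 1956.522ms @ 6 + 978.261ms (3)
5. 2934.783ms @ 9 + 489.13ms (3/2)
6. 3423.913ms @ 21/2 + 489.13ms (3/2)
7. 3913.043ms @ 12 + 279.503ms (6/7)
8. 4192.547ms @ 90/7 + 279.503ms (6/7)
9. 4472.05ms @ 96/7 + 279.503ms (6/7)
10. 4751.553ms @ 102/7 + 279.503ms (6/7)
11. 5031.056ms @ 108/7 + 279.503ms (6/7)
12. 5310.559ms @ 114/7 + 279.503ms (6/7)
13. 5590.062ms @ 120/7 + 279.503ms (6/7)
14. 5869.565ms @ 18 + 978.261ms (3)
15. 6847.826ms @ 21 + 978.261ms (3)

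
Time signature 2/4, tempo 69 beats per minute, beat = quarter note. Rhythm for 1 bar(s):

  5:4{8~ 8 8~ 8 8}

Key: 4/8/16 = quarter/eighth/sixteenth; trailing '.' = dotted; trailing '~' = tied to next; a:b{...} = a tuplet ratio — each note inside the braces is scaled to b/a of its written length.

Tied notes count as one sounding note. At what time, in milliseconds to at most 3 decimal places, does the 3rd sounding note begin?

note 3 onset = 8/5b = 1391.304ms

1. 0.0ms @ 0 + 695.652ms (4/5)
2. 695.652ms @ 4/5 + 695.652ms (4/5)
3. 1391.304ms @ 8/5 + 347.826ms (2/5)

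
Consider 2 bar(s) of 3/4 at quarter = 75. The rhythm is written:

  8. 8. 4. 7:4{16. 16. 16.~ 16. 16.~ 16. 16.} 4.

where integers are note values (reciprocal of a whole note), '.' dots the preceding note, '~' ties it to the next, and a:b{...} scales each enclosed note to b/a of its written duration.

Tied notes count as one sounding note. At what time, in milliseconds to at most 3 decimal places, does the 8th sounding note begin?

note 8 onset = 30/7b = 3428.571ms

1. 0.0ms @ 0 + 600.0ms (3/4)
2. 600.0ms @ 3/4 + 600.0ms (3/4)
3. 1200.0ms @ 3/2 + 1200.0ms (3/2)
4. 2400.0ms @ 3 + 171.429ms (3/14)
5. 2571.429ms @ 45/14 + 171.429ms (3/14)
6. 2742.857ms @ 24/7 + 342.857ms (3/7)
7. 3085.714ms @ 27/7 + 342.857ms (3/7)
8. 3428.571ms @ 30/7 + 171.429ms (3/14)
9. 3600.0ms @ 9/2 + 1200.0ms (3/2)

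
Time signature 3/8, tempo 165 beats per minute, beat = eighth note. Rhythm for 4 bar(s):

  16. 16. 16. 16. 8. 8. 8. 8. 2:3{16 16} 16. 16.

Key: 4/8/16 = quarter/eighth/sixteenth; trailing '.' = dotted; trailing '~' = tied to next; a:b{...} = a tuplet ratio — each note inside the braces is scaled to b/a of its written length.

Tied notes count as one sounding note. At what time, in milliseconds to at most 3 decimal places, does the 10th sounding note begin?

note 10 onset = 39/4b = 3545.455ms

1. 0.0ms @ 0 + 272.727ms (3/4)
2. 272.727ms @ 3/4 + 272.727ms (3/4)
3. 545.455ms @ 3/2 + 272.727ms (3/4)
4. 818.182ms @ 9/4 + 272.727ms (3/4)
5. 1090.909ms @ 3 + 545.455ms (3/2)
6. 1636.364ms @ 9/2 + 545.455ms (3/2)
7. 2181.818ms @ 6 + 545.455ms (3/2)
8. 2727.273ms @ 15/2 + 545.455ms (3/2)
9. 3272.727ms @ 9 + 272.727ms (3/4)
10. 3545.455ms @ 39/4 + 272.727ms (3/4)
11. 3818.182ms @ 21/2 + 272.727ms (3/4)
12. 4090.909ms @ 45/4 + 272.727ms (3/4)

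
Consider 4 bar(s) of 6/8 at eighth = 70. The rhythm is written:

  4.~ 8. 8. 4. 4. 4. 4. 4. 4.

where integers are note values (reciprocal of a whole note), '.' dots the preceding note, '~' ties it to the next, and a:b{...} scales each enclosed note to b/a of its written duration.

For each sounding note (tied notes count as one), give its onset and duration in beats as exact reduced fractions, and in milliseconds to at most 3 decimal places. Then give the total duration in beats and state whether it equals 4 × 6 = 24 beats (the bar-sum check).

1) 0.0ms=0b +3857.143ms=9/2b
2) 3857.143ms=9/2b +1285.714ms=3/2b
3) 5142.857ms=6b +2571.429ms=3b
4) 7714.286ms=9b +2571.429ms=3b
5) 10285.714ms=12b +2571.429ms=3b
6) 12857.143ms=15b +2571.429ms=3b
7) 15428.571ms=18b +2571.429ms=3b
8) 18000.0ms=21b +2571.429ms=3b
Σ=24b of 24 (70bpm 6/8) — PASS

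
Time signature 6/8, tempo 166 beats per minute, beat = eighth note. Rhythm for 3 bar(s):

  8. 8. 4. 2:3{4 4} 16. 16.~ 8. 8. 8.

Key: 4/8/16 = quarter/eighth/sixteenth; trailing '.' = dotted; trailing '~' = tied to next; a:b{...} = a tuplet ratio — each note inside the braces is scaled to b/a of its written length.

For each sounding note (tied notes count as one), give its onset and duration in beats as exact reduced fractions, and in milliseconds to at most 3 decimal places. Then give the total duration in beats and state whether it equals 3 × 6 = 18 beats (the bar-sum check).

1) 0.0ms=0b +542.169ms=3/2b
2) 542.169ms=3/2b +542.169ms=3/2b
3) 1084.337ms=3b +1084.337ms=3b
4) 2168.675ms=6b +1084.337ms=3b
5) 3253.012ms=9b +1084.337ms=3b
6) 4337.349ms=12b +271.084ms=3/4b
7) 4608.434ms=51/4b +813.253ms=9/4b
8) 5421.687ms=15b +542.169ms=3/2b
9) 5963.855ms=33/2b +542.169ms=3/2b
Σ=18b of 18 (166bpm 6/8) — PASS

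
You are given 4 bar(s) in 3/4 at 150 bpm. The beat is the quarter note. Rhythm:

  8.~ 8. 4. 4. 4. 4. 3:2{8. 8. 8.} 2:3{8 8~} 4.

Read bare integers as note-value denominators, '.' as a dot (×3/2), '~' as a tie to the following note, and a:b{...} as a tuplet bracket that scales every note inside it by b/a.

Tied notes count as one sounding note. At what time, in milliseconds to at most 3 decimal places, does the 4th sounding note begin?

1. 0.0ms @ 0 + 600.0ms (3/2)
2. 600.0ms @ 3/2 + 600.0ms (3/2)
3. 1200.0ms @ 3 + 600.0ms (3/2)
4. 1800.0ms @ 9/2 + 600.0ms (3/2)
5. 2400.0ms @ 6 + 600.0ms (3/2)
6. 3000.0ms @ 15/2 + 200.0ms (1/2)
7. 3200.0ms @ 8 + 200.0ms (1/2)
8. 3400.0ms @ 17/2 + 200.0ms (1/2)
9. 3600.0ms @ 9 + 300.0ms (3/4)
10. 3900.0ms @ 39/4 + 900.0ms (9/4)

note 4 onset = 9/2b = 1800.0ms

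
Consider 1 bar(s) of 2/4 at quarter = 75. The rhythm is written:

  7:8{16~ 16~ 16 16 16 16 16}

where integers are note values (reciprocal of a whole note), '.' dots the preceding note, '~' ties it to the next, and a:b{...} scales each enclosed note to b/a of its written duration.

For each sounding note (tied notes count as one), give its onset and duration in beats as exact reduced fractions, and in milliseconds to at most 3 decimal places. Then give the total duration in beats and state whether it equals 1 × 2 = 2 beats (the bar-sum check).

1) 0.0ms=0b +685.714ms=6/7b
2) 685.714ms=6/7b +228.571ms=2/7b
3) 914.286ms=8/7b +228.571ms=2/7b
4) 1142.857ms=10/7b +228.571ms=2/7b
5) 1371.429ms=12/7b +228.571ms=2/7b
Σ=2b of 2 (75bpm 2/4) — PASS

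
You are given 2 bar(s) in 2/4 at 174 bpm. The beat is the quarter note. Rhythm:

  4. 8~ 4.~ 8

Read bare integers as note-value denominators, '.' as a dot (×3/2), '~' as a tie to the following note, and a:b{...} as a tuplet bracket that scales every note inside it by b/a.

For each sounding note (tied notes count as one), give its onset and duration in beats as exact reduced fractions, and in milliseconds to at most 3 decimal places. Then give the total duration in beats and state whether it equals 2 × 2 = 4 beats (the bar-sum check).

1) 0.0ms=0b +517.241ms=3/2b
2) 517.241ms=3/2b +862.069ms=5/2b
Σ=4b of 4 (174bpm 2/4) — PASS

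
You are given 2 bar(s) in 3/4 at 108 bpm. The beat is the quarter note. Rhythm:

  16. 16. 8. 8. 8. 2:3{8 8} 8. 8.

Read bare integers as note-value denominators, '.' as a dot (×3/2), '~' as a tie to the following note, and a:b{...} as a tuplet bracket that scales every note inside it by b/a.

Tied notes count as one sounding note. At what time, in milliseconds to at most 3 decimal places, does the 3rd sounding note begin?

1. 0.0ms @ 0 + 208.333ms (3/8)
2. 208.333ms @ 3/8 + 208.333ms (3/8)
3. 416.667ms @ 3/4 + 416.667ms (3/4)
4. 833.333ms @ 3/2 + 416.667ms (3/4)
5. 1250.0ms @ 9/4 + 416.667ms (3/4)
6. 1666.667ms @ 3 + 416.667ms (3/4)
7. 2083.333ms @ 15/4 + 416.667ms (3/4)
8. 2500.0ms @ 9/2 + 416.667ms (3/4)
9. 2916.667ms @ 21/4 + 416.667ms (3/4)

note 3 onset = 3/4b = 416.667ms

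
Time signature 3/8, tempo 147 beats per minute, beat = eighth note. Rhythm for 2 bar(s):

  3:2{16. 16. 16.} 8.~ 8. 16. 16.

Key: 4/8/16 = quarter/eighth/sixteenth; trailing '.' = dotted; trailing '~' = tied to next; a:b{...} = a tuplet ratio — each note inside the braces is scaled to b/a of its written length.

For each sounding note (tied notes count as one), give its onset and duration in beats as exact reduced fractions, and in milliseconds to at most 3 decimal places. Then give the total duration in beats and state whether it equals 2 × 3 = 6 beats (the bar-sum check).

1) 0.0ms=0b +204.082ms=1/2b
2) 204.082ms=1/2b +204.082ms=1/2b
3) 408.163ms=1b +204.082ms=1/2b
4) 612.245ms=3/2b +1224.49ms=3b
5) 1836.735ms=9/2b +306.122ms=3/4b
6) 2142.857ms=21/4b +306.122ms=3/4b
Σ=6b of 6 (147bpm 3/8) — PASS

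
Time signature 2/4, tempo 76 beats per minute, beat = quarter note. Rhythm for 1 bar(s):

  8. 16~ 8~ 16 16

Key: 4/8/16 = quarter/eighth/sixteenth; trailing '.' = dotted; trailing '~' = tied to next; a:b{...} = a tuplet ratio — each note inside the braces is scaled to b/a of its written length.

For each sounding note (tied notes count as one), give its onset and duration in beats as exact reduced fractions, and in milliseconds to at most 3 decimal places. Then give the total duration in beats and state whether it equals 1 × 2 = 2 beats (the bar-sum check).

1) 0.0ms=0b +592.105ms=3/4b
2) 592.105ms=3/4b +789.474ms=1b
3) 1381.579ms=7/4b +197.368ms=1/4b
Σ=2b of 2 (76bpm 2/4) — PASS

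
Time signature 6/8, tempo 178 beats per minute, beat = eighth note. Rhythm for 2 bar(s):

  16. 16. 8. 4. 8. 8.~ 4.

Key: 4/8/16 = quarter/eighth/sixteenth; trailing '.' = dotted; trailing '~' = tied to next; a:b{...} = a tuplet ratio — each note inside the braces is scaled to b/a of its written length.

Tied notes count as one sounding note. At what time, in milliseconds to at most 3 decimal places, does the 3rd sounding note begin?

note 3 onset = 3/2b = 505.618ms

1. 0.0ms @ 0 + 252.809ms (3/4)
2. 252.809ms @ 3/4 + 252.809ms (3/4)
3. 505.618ms @ 3/2 + 505.618ms (3/2)
4. 1011.236ms @ 3 + 1011.236ms (3)
5. 2022.472ms @ 6 + 505.618ms (3/2)
6. 2528.09ms @ 15/2 + 1516.854ms (9/2)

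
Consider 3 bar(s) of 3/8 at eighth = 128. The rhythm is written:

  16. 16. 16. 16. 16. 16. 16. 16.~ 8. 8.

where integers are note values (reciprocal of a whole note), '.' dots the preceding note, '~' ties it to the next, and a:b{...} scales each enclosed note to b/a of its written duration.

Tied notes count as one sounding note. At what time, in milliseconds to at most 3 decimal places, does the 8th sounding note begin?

1. 0.0ms @ 0 + 351.562ms (3/4)
2. 351.562ms @ 3/4 + 351.562ms (3/4)
3. 703.125ms @ 3/2 + 351.562ms (3/4)
4. 1054.688ms @ 9/4 + 351.562ms (3/4)
5. 1406.25ms @ 3 + 351.562ms (3/4)
6. 1757.812ms @ 15/4 + 351.562ms (3/4)
7. 2109.375ms @ 9/2 + 351.562ms (3/4)
8. 2460.938ms @ 21/4 + 1054.688ms (9/4)
9. 3515.625ms @ 15/2 + 703.125ms (3/2)

note 8 onset = 21/4b = 2460.938ms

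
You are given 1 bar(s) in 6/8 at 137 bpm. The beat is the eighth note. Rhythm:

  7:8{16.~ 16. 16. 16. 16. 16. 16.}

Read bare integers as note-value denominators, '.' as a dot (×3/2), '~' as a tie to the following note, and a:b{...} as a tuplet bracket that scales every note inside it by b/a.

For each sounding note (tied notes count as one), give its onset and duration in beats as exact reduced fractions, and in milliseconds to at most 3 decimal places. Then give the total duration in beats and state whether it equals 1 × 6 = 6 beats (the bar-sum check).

1) 0.0ms=0b +750.782ms=12/7b
2) 750.782ms=12/7b +375.391ms=6/7b
3) 1126.173ms=18/7b +375.391ms=6/7b
4) 1501.564ms=24/7b +375.391ms=6/7b
5) 1876.955ms=30/7b +375.391ms=6/7b
6) 2252.346ms=36/7b +375.391ms=6/7b
Σ=6b of 6 (137bpm 6/8) — PASS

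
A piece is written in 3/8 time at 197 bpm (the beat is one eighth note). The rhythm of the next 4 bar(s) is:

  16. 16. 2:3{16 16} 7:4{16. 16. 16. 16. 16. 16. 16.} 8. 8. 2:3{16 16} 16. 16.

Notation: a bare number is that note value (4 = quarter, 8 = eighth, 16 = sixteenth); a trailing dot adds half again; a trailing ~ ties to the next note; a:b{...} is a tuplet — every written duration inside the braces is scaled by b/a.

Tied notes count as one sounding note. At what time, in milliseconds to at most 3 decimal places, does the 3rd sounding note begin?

note 3 onset = 3/2b = 456.853ms

1. 0.0ms @ 0 + 228.426ms (3/4)
2. 228.426ms @ 3/4 + 228.426ms (3/4)
3. 456.853ms @ 3/2 + 228.426ms (3/4)
4. 685.279ms @ 9/4 + 228.426ms (3/4)
5. 913.706ms @ 3 + 130.529ms (3/7)
6. 1044.235ms @ 24/7 + 130.529ms (3/7)
7. 1174.764ms @ 27/7 + 130.529ms (3/7)
8. 1305.294ms @ 30/7 + 130.529ms (3/7)
9. 1435.823ms @ 33/7 + 130.529ms (3/7)
10. 1566.352ms @ 36/7 + 130.529ms (3/7)
11. 1696.882ms @ 39/7 + 130.529ms (3/7)
12. 1827.411ms @ 6 + 456.853ms (3/2)
13. 2284.264ms @ 15/2 + 456.853ms (3/2)
14. 2741.117ms @ 9 + 228.426ms (3/4)
15. 2969.543ms @ 39/4 + 228.426ms (3/4)
16. 3197.97ms @ 21/2 + 228.426ms (3/4)
17. 3426.396ms @ 45/4 + 228.426ms (3/4)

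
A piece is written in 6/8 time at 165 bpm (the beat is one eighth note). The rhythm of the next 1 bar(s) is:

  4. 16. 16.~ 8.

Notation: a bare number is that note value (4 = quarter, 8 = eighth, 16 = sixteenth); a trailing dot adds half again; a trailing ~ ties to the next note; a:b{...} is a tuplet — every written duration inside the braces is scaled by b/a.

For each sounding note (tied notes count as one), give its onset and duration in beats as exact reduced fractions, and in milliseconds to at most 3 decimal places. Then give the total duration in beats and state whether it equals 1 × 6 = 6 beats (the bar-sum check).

1) 0.0ms=0b +1090.909ms=3b
2) 1090.909ms=3b +272.727ms=3/4b
3) 1363.636ms=15/4b +818.182ms=9/4b
Σ=6b of 6 (165bpm 6/8) — PASS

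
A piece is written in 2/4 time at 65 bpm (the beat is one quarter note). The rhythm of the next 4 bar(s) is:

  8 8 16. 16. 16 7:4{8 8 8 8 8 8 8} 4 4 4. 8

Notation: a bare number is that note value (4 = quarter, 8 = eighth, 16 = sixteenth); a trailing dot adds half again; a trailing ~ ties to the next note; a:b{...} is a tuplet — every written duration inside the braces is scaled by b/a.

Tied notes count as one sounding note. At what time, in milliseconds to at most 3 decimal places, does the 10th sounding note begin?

1. 0.0ms @ 0 + 461.538ms (1/2)
2. 461.538ms @ 1/2 + 461.538ms (1/2)
3. 923.077ms @ 1 + 346.154ms (3/8)
4. 1269.231ms @ 11/8 + 346.154ms (3/8)
5. 1615.385ms @ 7/4 + 230.769ms (1/4)
6. 1846.154ms @ 2 + 263.736ms (2/7)
7. 2109.89ms @ 16/7 + 263.736ms (2/7)
8. 2373.626ms @ 18/7 + 263.736ms (2/7)
9. 2637.363ms @ 20/7 + 263.736ms (2/7)
10. 2901.099ms @ 22/7 + 263.736ms (2/7)
11. 3164.835ms @ 24/7 + 263.736ms (2/7)
12. 3428.571ms @ 26/7 + 263.736ms (2/7)
13. 3692.308ms @ 4 + 923.077ms (1)
14. 4615.385ms @ 5 + 923.077ms (1)
15. 5538.462ms @ 6 + 1384.615ms (3/2)
16. 6923.077ms @ 15/2 + 461.538ms (1/2)

note 10 onset = 22/7b = 2901.099ms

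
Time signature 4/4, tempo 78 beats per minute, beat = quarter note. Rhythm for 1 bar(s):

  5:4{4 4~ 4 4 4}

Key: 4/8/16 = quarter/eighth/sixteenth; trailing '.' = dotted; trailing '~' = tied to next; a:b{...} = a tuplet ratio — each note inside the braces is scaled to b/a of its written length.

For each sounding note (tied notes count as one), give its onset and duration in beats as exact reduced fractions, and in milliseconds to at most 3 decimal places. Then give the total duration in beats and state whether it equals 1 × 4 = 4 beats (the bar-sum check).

1) 0.0ms=0b +615.385ms=4/5b
2) 615.385ms=4/5b +1230.769ms=8/5b
3) 1846.154ms=12/5b +615.385ms=4/5b
4) 2461.538ms=16/5b +615.385ms=4/5b
Σ=4b of 4 (78bpm 4/4) — PASS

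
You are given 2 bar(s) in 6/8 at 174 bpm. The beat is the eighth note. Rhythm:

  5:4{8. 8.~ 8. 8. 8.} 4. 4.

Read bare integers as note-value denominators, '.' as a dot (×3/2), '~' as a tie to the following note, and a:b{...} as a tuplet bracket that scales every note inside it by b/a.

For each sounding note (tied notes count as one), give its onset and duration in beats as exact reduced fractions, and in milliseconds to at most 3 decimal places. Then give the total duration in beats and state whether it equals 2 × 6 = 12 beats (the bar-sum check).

1) 0.0ms=0b +413.793ms=6/5b
2) 413.793ms=6/5b +827.586ms=12/5b
3) 1241.379ms=18/5b +413.793ms=6/5b
4) 1655.172ms=24/5b +413.793ms=6/5b
5) 2068.966ms=6b +1034.483ms=3b
6) 3103.448ms=9b +1034.483ms=3b
Σ=12b of 12 (174bpm 6/8) — PASS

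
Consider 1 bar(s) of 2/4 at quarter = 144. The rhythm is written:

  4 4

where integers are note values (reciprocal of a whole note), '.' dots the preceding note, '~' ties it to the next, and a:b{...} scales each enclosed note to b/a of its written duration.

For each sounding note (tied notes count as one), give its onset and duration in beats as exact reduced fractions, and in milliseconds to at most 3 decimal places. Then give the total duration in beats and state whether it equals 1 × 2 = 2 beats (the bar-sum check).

1) 0.0ms=0b +416.667ms=1b
2) 416.667ms=1b +416.667ms=1b
Σ=2b of 2 (144bpm 2/4) — PASS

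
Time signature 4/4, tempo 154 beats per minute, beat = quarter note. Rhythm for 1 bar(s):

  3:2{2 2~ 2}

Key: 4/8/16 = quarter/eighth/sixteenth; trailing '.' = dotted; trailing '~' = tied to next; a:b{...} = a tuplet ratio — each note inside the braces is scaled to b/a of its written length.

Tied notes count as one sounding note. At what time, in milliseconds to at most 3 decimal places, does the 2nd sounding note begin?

note 2 onset = 4/3b = 519.481ms

1. 0.0ms @ 0 + 519.481ms (4/3)
2. 519.481ms @ 4/3 + 1038.961ms (8/3)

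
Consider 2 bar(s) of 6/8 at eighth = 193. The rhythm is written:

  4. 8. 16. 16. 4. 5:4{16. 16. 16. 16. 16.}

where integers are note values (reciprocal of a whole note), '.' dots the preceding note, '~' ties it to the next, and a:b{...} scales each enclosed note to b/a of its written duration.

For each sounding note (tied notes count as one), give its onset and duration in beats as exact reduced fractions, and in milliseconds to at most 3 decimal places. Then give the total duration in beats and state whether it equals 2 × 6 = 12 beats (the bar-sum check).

1) 0.0ms=0b +932.642ms=3b
2) 932.642ms=3b +466.321ms=3/2b
3) 1398.964ms=9/2b +233.161ms=3/4b
4) 1632.124ms=21/4b +233.161ms=3/4b
5) 1865.285ms=6b +932.642ms=3b
6) 2797.927ms=9b +186.528ms=3/5b
7) 2984.456ms=48/5b +186.528ms=3/5b
8) 3170.984ms=51/5b +186.528ms=3/5b
9) 3357.513ms=54/5b +186.528ms=3/5b
10) 3544.041ms=57/5b +186.528ms=3/5b
Σ=12b of 12 (193bpm 6/8) — PASS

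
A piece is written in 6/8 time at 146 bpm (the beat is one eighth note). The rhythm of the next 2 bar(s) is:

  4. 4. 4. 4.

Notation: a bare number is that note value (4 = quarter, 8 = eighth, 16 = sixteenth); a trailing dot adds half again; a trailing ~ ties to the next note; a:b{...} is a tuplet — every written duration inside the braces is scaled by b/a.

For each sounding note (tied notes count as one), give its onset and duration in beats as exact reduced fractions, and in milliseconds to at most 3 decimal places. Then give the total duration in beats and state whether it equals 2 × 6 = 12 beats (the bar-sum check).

1) 0.0ms=0b +1232.877ms=3b
2) 1232.877ms=3b +1232.877ms=3b
3) 2465.753ms=6b +1232.877ms=3b
4) 3698.63ms=9b +1232.877ms=3b
Σ=12b of 12 (146bpm 6/8) — PASS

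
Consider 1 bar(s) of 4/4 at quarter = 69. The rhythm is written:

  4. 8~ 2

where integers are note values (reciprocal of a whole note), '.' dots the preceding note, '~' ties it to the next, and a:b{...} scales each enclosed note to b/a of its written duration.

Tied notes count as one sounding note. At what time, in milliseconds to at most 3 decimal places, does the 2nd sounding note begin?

note 2 onset = 3/2b = 1304.348ms

1. 0.0ms @ 0 + 1304.348ms (3/2)
2. 1304.348ms @ 3/2 + 2173.913ms (5/2)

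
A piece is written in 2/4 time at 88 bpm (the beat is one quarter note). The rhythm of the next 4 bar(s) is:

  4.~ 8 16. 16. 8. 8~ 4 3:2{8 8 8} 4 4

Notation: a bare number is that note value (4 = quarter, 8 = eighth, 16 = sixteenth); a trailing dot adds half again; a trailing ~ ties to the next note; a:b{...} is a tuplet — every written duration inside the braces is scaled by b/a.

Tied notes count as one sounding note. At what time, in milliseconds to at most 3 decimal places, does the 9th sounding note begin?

note 9 onset = 6b = 4090.909ms

1. 0.0ms @ 0 + 1363.636ms (2)
2. 1363.636ms @ 2 + 255.682ms (3/8)
3. 1619.318ms @ 19/8 + 255.682ms (3/8)
4. 1875.0ms @ 11/4 + 511.364ms (3/4)
5. 2386.364ms @ 7/2 + 1022.727ms (3/2)
6. 3409.091ms @ 5 + 227.273ms (1/3)
7. 3636.364ms @ 16/3 + 227.273ms (1/3)
8. 3863.636ms @ 17/3 + 227.273ms (1/3)
9. 4090.909ms @ 6 + 681.818ms (1)
10. 4772.727ms @ 7 + 681.818ms (1)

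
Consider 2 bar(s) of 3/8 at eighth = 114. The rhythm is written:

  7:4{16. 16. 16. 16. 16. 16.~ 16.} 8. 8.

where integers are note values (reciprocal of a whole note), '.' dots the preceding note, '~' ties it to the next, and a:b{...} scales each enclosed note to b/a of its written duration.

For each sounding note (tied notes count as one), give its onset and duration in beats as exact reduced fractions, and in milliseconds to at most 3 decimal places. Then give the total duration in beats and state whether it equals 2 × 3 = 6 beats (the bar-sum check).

1) 0.0ms=0b +225.564ms=3/7b
2) 225.564ms=3/7b +225.564ms=3/7b
3) 451.128ms=6/7b +225.564ms=3/7b
4) 676.692ms=9/7b +225.564ms=3/7b
5) 902.256ms=12/7b +225.564ms=3/7b
6) 1127.82ms=15/7b +451.128ms=6/7b
7) 1578.947ms=3b +789.474ms=3/2b
8) 2368.421ms=9/2b +789.474ms=3/2b
Σ=6b of 6 (114bpm 3/8) — PASS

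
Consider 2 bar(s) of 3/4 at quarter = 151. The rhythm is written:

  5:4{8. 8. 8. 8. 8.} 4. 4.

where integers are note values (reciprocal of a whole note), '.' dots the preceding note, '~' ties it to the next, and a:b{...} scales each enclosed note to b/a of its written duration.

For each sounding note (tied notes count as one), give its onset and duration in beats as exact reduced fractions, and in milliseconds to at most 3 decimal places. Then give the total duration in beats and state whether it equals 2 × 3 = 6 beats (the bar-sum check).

1) 0.0ms=0b +238.411ms=3/5b
2) 238.411ms=3/5b +238.411ms=3/5b
3) 476.821ms=6/5b +238.411ms=3/5b
4) 715.232ms=9/5b +238.411ms=3/5b
5) 953.642ms=12/5b +238.411ms=3/5b
6) 1192.053ms=3b +596.026ms=3/2b
7) 1788.079ms=9/2b +596.026ms=3/2b
Σ=6b of 6 (151bpm 3/4) — PASS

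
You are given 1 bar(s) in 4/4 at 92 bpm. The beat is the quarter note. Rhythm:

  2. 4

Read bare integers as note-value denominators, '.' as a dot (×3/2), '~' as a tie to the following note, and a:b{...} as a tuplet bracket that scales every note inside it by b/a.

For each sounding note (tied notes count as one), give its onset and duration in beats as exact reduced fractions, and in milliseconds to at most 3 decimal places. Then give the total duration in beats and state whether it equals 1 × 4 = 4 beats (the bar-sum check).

1) 0.0ms=0b +1956.522ms=3b
2) 1956.522ms=3b +652.174ms=1b
Σ=4b of 4 (92bpm 4/4) — PASS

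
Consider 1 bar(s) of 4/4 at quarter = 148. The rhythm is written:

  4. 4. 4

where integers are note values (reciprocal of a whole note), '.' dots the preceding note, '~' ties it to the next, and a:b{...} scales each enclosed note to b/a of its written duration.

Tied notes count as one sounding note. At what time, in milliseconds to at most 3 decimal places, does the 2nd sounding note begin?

1. 0.0ms @ 0 + 608.108ms (3/2)
2. 608.108ms @ 3/2 + 608.108ms (3/2)
3. 1216.216ms @ 3 + 405.405ms (1)

note 2 onset = 3/2b = 608.108ms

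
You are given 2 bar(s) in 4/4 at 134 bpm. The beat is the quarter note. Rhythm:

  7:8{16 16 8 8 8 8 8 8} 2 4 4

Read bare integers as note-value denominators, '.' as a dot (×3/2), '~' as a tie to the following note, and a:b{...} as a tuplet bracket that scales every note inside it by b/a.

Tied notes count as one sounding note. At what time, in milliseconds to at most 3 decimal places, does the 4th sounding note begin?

1. 0.0ms @ 0 + 127.932ms (2/7)
2. 127.932ms @ 2/7 + 127.932ms (2/7)
3. 255.864ms @ 4/7 + 255.864ms (4/7)
4. 511.727ms @ 8/7 + 255.864ms (4/7)
5. 767.591ms @ 12/7 + 255.864ms (4/7)
6. 1023.454ms @ 16/7 + 255.864ms (4/7)
7. 1279.318ms @ 20/7 + 255.864ms (4/7)
8. 1535.181ms @ 24/7 + 255.864ms (4/7)
9. 1791.045ms @ 4 + 895.522ms (2)
10. 2686.567ms @ 6 + 447.761ms (1)
11. 3134.328ms @ 7 + 447.761ms (1)

note 4 onset = 8/7b = 511.727ms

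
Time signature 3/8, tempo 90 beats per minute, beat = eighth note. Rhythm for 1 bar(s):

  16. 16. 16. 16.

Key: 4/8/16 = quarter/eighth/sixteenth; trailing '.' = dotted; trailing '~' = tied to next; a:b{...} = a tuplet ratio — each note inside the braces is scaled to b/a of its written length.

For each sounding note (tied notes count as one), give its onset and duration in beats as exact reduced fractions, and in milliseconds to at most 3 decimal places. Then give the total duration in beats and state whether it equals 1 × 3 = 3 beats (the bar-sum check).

1) 0.0ms=0b +500.0ms=3/4b
2) 500.0ms=3/4b +500.0ms=3/4b
3) 1000.0ms=3/2b +500.0ms=3/4b
4) 1500.0ms=9/4b +500.0ms=3/4b
Σ=3b of 3 (90bpm 3/8) — PASS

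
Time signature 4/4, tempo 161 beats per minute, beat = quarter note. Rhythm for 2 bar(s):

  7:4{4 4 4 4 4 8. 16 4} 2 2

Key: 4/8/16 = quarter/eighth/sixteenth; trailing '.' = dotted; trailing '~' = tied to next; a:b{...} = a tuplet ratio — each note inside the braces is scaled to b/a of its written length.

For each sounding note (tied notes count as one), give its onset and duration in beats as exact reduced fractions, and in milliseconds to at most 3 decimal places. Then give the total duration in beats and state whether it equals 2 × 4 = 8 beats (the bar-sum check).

1) 0.0ms=0b +212.955ms=4/7b
2) 212.955ms=4/7b +212.955ms=4/7b
3) 425.909ms=8/7b +212.955ms=4/7b
4) 638.864ms=12/7b +212.955ms=4/7b
5) 851.819ms=16/7b +212.955ms=4/7b
6) 1064.774ms=20/7b +159.716ms=3/7b
7) 1224.49ms=23/7b +53.239ms=1/7b
8) 1277.728ms=24/7b +212.955ms=4/7b
9) 1490.683ms=4b +745.342ms=2b
10) 2236.025ms=6b +745.342ms=2b
Σ=8b of 8 (161bpm 4/4) — PASS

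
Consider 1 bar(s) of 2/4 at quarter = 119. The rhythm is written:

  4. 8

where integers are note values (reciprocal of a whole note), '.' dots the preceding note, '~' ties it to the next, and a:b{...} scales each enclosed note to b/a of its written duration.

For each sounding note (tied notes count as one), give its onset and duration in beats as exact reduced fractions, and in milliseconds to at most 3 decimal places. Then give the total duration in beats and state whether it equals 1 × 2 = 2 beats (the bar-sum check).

1) 0.0ms=0b +756.303ms=3/2b
2) 756.303ms=3/2b +252.101ms=1/2b
Σ=2b of 2 (119bpm 2/4) — PASS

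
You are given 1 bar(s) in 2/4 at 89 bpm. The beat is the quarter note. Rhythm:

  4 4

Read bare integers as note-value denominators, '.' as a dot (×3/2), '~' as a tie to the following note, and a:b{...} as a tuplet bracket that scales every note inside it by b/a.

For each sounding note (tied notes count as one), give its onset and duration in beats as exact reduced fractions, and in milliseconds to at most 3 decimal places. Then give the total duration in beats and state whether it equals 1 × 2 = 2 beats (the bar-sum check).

1) 0.0ms=0b +674.157ms=1b
2) 674.157ms=1b +674.157ms=1b
Σ=2b of 2 (89bpm 2/4) — PASS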